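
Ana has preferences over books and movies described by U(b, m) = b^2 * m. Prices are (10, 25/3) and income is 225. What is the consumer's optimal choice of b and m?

b* = 15, m* = 9

MU_b = 2·b·m and MU_m = b^2.
MRS = MU_b/MU_m = (2/1)·m/b.
Tangency: set MRS = p_b/p_m = 10/(25/3) = 1.2.
So (2/1)·m/b = 1.2, i.e. m = 0.6·b.
Substitute into the budget 10·b + (25/3)·m = 225: 15·b = 225, so b* = 15.
Then m* = 0.6·15 = 9.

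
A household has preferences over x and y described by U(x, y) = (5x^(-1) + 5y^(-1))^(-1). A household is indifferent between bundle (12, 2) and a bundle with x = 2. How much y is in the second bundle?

U depends on (x, y) only through S = 5x^(-1) + 5y^(-1), so equal utility means equal S. At (12, 2): S = 35/12.
With x = 2: 5·2^(-1) = 2.5, so 5y^(-1) = 35/12 − 2.5 = 5/12, i.e. y^(-1) = 1/12.
Hence y = 1/(1/12) = 12.
Check: U(2, 12) = 0.3429.

y = 12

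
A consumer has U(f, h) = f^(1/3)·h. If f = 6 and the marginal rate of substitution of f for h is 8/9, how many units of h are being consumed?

h = 16

MU_f = 1/3·f^(-2/3)·h and MU_h = f^(1/3).
MRS = MU_f/MU_h = (1/3)·h/f.
Substitute f = 6: MRS = h/18. Setting h/18 = 8/9 gives h = (8/9)·18 = 16.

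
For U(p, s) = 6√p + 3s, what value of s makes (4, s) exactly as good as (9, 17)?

U(9, 17) = 69.
Set U(4, s) = 69 and solve.
With p = 4: √4 = 2, so 3s = 69 − 6·2 = 57 and s = 19.
Check: U(4, 19) = 69.

s = 19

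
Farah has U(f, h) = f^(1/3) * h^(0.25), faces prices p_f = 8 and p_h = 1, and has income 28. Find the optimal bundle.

MU_f = 1/3·f^(-2/3)·h^(0.25) and MU_h = 0.25·f^(1/3)·h^(-0.75).
MRS = MU_f/MU_h = (4/3)·h/f.
Tangency: set MRS = p_f/p_h = 8/1 = 8.
So (4/3)·h/f = 8, i.e. h = 6·f.
Substitute into the budget 8·f + 1·h = 28: 14·f = 28, so f* = 2.
Then h* = 6·2 = 12.

f* = 2, h* = 12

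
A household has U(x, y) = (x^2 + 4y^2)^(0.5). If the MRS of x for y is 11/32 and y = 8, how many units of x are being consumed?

x = 11

For CES with ρ = 2, MRS = (1/4)·(y/x)^(-1).
Setting (1/4)·(8/x)^(-1) = 11/32 gives (8/x)^(-1) = 1.375, so 8/x = 8/11 and x = 11.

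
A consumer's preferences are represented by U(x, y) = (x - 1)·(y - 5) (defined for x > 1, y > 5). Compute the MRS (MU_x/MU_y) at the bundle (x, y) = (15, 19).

MRS = 1

MU_x = (y−5), MU_y = (x−1).
MRS = (y−5)/(x−1).
At (15, 19): MRS = 1.
That is, one extra unit of x is worth 1 units of y at the margin.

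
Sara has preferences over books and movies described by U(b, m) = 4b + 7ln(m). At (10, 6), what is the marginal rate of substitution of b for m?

MRS = 24/7

MU_b = 4, MU_m = 7/m.
MRS = 4 ÷ (7/m).
At (10, 6): MRS = 24/7.
So at (10, 6) the consumer would give up 24/7 units of m for one more unit of b.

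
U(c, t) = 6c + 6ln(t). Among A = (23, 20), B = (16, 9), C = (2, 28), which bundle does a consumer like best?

Bundle A

Evaluate utility at each bundle:
U(A) = 155.974.
U(B) = 109.183.
U(C) = 31.993.
Highest utility is A, so A ≻ B ≻ C.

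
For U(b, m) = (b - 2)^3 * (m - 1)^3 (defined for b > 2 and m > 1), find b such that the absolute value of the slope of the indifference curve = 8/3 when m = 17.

b = 8

MU_b = 3·(b−2)^2·(m−1)^3, MU_m = 3·(b−2)^3·(m−1)^2.
MRS = (m−1)/(b−2).
Substitute m = 17: MRS = 16/(b − 2). Setting this equal to 8/3 gives b − 2 = 16/(8/3) = 6, so b = 8.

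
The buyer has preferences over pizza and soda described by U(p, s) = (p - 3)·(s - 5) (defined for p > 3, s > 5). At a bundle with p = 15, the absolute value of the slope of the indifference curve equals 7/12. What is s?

MU_p = (s−5), MU_s = (p−3).
MRS = (s−5)/(p−3).
Substitute p = 15: MRS = (s − 5)/12. Setting this equal to 7/12 gives s − 5 = (7/12)·12 = 7, so s = 12.

s = 12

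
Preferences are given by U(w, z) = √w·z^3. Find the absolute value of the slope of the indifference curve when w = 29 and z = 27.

MRS = 9/58

MU_w = 0.5·w^(-0.5)·z^3 and MU_z = 3·√w·z^2.
MRS = MU_w/MU_z = (1/6)·z/w.
At (29, 27): MRS = 9/58.
That is, one extra unit of w is worth 9/58 units of z at the margin.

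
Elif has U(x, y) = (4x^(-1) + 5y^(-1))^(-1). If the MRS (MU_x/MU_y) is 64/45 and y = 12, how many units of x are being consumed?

For CES with ρ = -1, MRS = (4/5)·(y/x)^2.
Setting (4/5)·(12/x)^2 = 64/45 gives (12/x)^2 = 16/9, so 12/x = 4/3 and x = 9.

x = 9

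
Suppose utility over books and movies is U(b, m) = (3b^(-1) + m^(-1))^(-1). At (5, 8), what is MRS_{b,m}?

MRS = 192/25

For CES with ρ = -1, MRS = (3/1)·(m/b)^2.
At (5, 8): MRS = 192/25.
That is, one extra unit of b is worth 192/25 units of m at the margin.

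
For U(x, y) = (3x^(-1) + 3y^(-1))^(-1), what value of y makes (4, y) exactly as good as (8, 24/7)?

U depends on (x, y) only through S = 3x^(-1) + 3y^(-1), so equal utility means equal S. At (8, 24/7): S = 1.25.
With x = 4: 3·4^(-1) = 0.75, so 3y^(-1) = 1.25 − 0.75 = 0.5, i.e. y^(-1) = 1/6.
Hence y = 1/(1/6) = 6.
Check: U(4, 6) = 0.8.

y = 6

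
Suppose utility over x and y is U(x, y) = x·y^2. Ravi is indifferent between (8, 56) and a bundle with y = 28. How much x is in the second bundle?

U(8, 56) = 25088.
Set U(x, 28) = 25088 and solve.
With y = 28: 28^2 = 784, so x = 25088/784 = 32.
Check: U(32, 28) = 25088.

x = 32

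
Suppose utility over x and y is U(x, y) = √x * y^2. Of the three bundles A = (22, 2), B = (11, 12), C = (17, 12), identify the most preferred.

Evaluate utility at each bundle:
U(A) = 18.762.
U(B) = 477.594.
U(C) = 593.727.
Highest utility is C, so C ≻ B ≻ A.

Bundle C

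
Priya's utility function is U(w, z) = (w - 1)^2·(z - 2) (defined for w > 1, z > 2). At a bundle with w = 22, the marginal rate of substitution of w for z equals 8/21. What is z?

MU_w = 2·(w−1)·(z−2), MU_z = (w−1)^2.
MRS = (2/1)·(z−2)/(w−1).
Substitute w = 22: MRS = (z − 2)/10.5. Setting this equal to 8/21 gives z − 2 = (8/21)·10.5 = 4, so z = 6.

z = 6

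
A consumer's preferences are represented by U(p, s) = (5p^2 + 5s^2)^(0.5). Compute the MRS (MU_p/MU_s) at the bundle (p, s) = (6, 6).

MRS = 1

For CES with ρ = 2, MRS = (s/p)^(-1).
At (6, 6): MRS = 1.
The indifference curve has slope −1 at this bundle.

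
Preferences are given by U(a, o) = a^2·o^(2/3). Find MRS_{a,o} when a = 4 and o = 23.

MRS = 17.25

MU_a = 2·a·o^(2/3) and MU_o = 2/3·a^2·o^(-1/3).
MRS = MU_a/MU_o = (3)·o/a.
At (4, 23): MRS = 17.25.
So at (4, 23) the consumer would give up 17.25 units of o for one more unit of a.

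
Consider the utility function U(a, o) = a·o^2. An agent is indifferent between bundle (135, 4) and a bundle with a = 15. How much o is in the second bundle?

U(135, 4) = 2160.
Set U(15, o) = 2160 and solve.
With a = 15: o^2 = 2160/15 = 144; taking the square root, o = 12.
Check: U(15, 12) = 2160.

o = 12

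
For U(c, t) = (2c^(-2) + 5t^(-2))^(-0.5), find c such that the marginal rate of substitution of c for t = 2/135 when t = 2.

c = 6

For CES with ρ = -2, MRS = (2/5)·(t/c)^3.
Setting (2/5)·(2/c)^3 = 2/135 gives (2/c)^3 = 1/27, so 2/c = 1/3 and c = 6.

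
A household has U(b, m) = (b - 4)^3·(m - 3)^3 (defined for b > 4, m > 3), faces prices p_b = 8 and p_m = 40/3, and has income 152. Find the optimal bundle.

b* = 9, m* = 6

MU_b = 3·(b−4)^2·(m−3)^3, MU_m = 3·(b−4)^3·(m−3)^2.
MRS = (m−3)/(b−4).
Tangency: set MRS = p_b/p_m = 8/(40/3) = 0.6.
So (m − 3)/(b − 4) = 0.6, i.e. (m − 3) = 0.6·(b − 4).
Rewrite the budget in excess-of-subsistence terms: 8·(b − 4) + (40/3)·(m − 3) = 152 − 8·4 − (40/3)·3 = 80.
Substituting, 16·(b − 4) = 80, so b − 4 = 5 and b* = 9.
Then m − 3 = 0.6·5 = 3, so m* = 6.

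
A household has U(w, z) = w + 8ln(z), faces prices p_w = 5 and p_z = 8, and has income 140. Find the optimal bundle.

MU_w = 1, MU_z = 8/z.
MRS = 1 ÷ (8/z).
Tangency: set MRS = p_w/p_z = 5/8 = 0.625.
MRS depends only on z: 0.125·z = 0.625 ⇒ z* = 0.625/0.125 = 5.
From the budget, 5·w = 140 − 8·5 = 100, so w* = 20.

w* = 20, z* = 5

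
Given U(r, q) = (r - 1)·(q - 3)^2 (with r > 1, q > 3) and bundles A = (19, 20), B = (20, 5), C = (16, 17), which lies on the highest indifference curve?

Bundle A

Evaluate utility at each bundle:
U(A) = 5202.
U(B) = 76.
U(C) = 2940.
Highest utility is A, so A ≻ C ≻ B.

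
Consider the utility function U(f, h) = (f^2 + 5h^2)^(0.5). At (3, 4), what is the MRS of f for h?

For CES with ρ = 2, MRS = (1/5)·(h/f)^(-1).
At (3, 4): MRS = 0.15.
That is, one extra unit of f is worth 0.15 units of h at the margin.

MRS = 0.15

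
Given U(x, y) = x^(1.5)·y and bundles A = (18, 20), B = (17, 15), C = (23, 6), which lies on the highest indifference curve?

Evaluate utility at each bundle:
U(A) = 1527.351.
U(B) = 1051.392.
U(C) = 661.825.
Highest utility is A, so A ≻ B ≻ C.

Bundle A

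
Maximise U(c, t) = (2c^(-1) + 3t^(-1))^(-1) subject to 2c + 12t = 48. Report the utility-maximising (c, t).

For CES with ρ = -1, MRS = (2/3)·(t/c)^2.
Tangency: set MRS = p_c/p_t = 2/12 = 1/6.
So (t/c)^2 = 0.25; taking the square root, t/c = 0.5, i.e. t = 0.5·c.
Substitute into the budget 2·c + 12·t = 48: 8·c = 48, so c* = 6 and t* = 0.5·6 = 3.

c* = 6, t* = 3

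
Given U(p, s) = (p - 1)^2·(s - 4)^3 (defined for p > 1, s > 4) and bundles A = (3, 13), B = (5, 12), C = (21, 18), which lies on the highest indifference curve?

Evaluate utility at each bundle:
U(A) = 2916.
U(B) = 8192.
U(C) = 1097600.
Highest utility is C, so C ≻ B ≻ A.

Bundle C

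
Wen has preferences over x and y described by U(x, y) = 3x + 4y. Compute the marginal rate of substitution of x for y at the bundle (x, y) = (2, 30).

MRS = 0.75

MU_x = 3, MU_y = 4, so MRS = 3/4 = 0.75 at every bundle.
At (2, 30): MRS = 0.75.
The indifference curve has slope −0.75 at this bundle.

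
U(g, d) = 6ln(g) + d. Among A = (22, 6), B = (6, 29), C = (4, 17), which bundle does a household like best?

Evaluate utility at each bundle:
U(A) = 24.546.
U(B) = 39.751.
U(C) = 25.318.
Highest utility is B, so B ≻ C ≻ A.

Bundle B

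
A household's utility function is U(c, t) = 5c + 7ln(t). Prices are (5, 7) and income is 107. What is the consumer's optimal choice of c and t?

c* = 20, t* = 1

MU_c = 5, MU_t = 7/t.
MRS = 5 ÷ (7/t).
Tangency: set MRS = p_c/p_t = 5/7.
MRS depends only on t: (5/7)·t = 5/7 ⇒ t* = (5/7)/(5/7) = 1.
From the budget, 5·c = 107 − 7·1 = 100, so c* = 20.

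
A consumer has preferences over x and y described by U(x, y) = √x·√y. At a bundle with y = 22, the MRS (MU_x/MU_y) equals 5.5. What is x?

MU_x = 0.5·x^(-0.5)·√y and MU_y = 0.5·√x·y^(-0.5).
MRS = MU_x/MU_y = y/x.
Substitute y = 22: MRS = 22/x. Setting 22/x = 5.5 gives x = 22/5.5 = 4.

x = 4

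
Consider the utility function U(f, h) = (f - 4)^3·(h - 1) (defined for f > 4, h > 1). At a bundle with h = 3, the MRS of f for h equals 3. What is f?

MU_f = 3·(f−4)^2·(h−1), MU_h = (f−4)^3.
MRS = (3/1)·(h−1)/(f−4).
Substitute h = 3: MRS = 6/(f − 4). Setting this equal to 3 gives f − 4 = 6/3 = 2, so f = 6.

f = 6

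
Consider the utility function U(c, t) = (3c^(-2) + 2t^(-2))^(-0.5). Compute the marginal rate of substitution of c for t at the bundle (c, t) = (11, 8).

MRS = 768/1331

For CES with ρ = -2, MRS = (3/2)·(t/c)^3.
At (11, 8): MRS = 768/1331.
That is, one extra unit of c is worth 768/1331 units of t at the margin.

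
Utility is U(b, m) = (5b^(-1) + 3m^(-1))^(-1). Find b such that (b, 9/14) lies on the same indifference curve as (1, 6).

b = 6

U depends on (b, m) only through S = 5b^(-1) + 3m^(-1), so equal utility means equal S. At (1, 6): S = 5.5.
With m = 9/14: 3·(9/14)^(-1) = 14/3, so 5b^(-1) = 5.5 − 14/3 = 5/6, i.e. b^(-1) = 1/6.
Hence b = 1/(1/6) = 6.
Check: U(6, 9/14) = 0.1818.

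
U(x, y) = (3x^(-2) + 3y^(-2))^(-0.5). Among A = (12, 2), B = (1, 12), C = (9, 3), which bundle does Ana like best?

Bundle C

Evaluate utility at each bundle:
U(A) = 1.139.
U(B) = 0.575.
U(C) = 1.643.
Highest utility is C, so C ≻ A ≻ B.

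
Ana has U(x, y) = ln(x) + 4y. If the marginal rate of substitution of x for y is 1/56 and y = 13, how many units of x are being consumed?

MU_x = 1/x, MU_y = 4.
MRS = 1/x ÷ 4.
MRS depends only on x: 0.25/x = 1/56 ⇒ x = 0.25/(1/56) = 14.

x = 14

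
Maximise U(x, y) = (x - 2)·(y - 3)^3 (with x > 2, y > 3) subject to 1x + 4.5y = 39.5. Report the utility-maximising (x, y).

x* = 8, y* = 7

MU_x = (y−3)^3, MU_y = 3·(x−2)·(y−3)^2.
MRS = (1/3)·(y−3)/(x−2).
Tangency: set MRS = p_x/p_y = 1/4.5 = 2/9.
So (1/3)·(y − 3)/(x − 2) = 2/9, i.e. (y − 3) = (2/3)·(x − 2).
Rewrite the budget in excess-of-subsistence terms: 1·(x − 2) + 4.5·(y − 3) = 39.5 − 1·2 − 4.5·3 = 24.
Substituting, 4·(x − 2) = 24, so x − 2 = 6 and x* = 8.
Then y − 3 = (2/3)·6 = 4, so y* = 7.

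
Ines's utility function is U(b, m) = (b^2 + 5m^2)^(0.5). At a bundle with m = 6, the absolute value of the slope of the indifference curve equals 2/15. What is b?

b = 4

For CES with ρ = 2, MRS = (1/5)·(m/b)^(-1).
Setting (1/5)·(6/b)^(-1) = 2/15 gives (6/b)^(-1) = 2/3, so 6/b = 1.5 and b = 4.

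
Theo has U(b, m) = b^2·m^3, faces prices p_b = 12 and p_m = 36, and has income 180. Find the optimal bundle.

MU_b = 2·b·m^3 and MU_m = 3·b^2·m^2.
MRS = MU_b/MU_m = (2/3)·m/b.
Tangency: set MRS = p_b/p_m = 12/36 = 1/3.
So (2/3)·m/b = 1/3, i.e. m = 0.5·b.
Substitute into the budget 12·b + 36·m = 180: 30·b = 180, so b* = 6.
Then m* = 0.5·6 = 3.

b* = 6, m* = 3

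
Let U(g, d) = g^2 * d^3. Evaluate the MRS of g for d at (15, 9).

MRS = 0.4

MU_g = 2·g·d^3 and MU_d = 3·g^2·d^2.
MRS = MU_g/MU_d = (2/3)·d/g.
At (15, 9): MRS = 0.4.
That is, one extra unit of g is worth 0.4 units of d at the margin.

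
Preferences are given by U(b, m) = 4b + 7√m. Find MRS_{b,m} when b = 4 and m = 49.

MRS = 8

MU_b = 4, MU_m = 7/(2√m).
MRS = 4 ÷ (7/(2√m)).
At (4, 49): MRS = 8.
The indifference curve has slope −8 at this bundle.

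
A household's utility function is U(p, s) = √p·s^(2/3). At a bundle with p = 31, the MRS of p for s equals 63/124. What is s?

MU_p = 0.5·p^(-0.5)·s^(2/3) and MU_s = 2/3·√p·s^(-1/3).
MRS = MU_p/MU_s = (0.75)·s/p.
Substitute p = 31: MRS = s/(124/3). Setting s/(124/3) = 63/124 gives s = (63/124)·(124/3) = 21.

s = 21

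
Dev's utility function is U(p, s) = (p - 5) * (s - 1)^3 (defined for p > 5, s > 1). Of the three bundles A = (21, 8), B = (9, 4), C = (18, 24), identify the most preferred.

Bundle C

Evaluate utility at each bundle:
U(A) = 5488.
U(B) = 108.
U(C) = 158171.
Highest utility is C, so C ≻ A ≻ B.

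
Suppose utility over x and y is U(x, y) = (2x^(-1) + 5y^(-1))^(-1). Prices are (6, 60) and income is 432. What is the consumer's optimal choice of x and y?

x* = 12, y* = 6

For CES with ρ = -1, MRS = (2/5)·(y/x)^2.
Tangency: set MRS = p_x/p_y = 6/60 = 0.1.
So (y/x)^2 = 0.25; taking the square root, y/x = 0.5, i.e. y = 0.5·x.
Substitute into the budget 6·x + 60·y = 432: 36·x = 432, so x* = 12 and y* = 0.5·12 = 6.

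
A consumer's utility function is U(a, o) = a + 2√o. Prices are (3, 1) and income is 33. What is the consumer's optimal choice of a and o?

a* = 8, o* = 9

MU_a = 1, MU_o = 2/(2√o).
MRS = 1 ÷ (2/(2√o)).
Tangency: set MRS = p_a/p_o = 3/1 = 3.
MRS depends only on o: √o = 3 ⇒ √o = 3 ⇒ o* = 9.
From the budget, 3·a = 33 − 1·9 = 24, so a* = 8.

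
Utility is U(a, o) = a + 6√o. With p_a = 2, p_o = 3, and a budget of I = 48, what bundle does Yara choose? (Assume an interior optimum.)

a* = 18, o* = 4

MU_a = 1, MU_o = 6/(2√o).
MRS = 1 ÷ (6/(2√o)).
Tangency: set MRS = p_a/p_o = 2/3.
MRS depends only on o: (1/3)·√o = 2/3 ⇒ √o = (2/3)/(1/3) = 2 ⇒ o* = 4.
From the budget, 2·a = 48 − 3·4 = 36, so a* = 18.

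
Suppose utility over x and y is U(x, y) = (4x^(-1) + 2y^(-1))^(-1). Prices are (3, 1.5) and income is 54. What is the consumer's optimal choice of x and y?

For CES with ρ = -1, MRS = (4/2)·(y/x)^2.
Tangency: set MRS = p_x/p_y = 3/1.5 = 2.
So (y/x)^2 = 1; taking the square root, y/x = 1, i.e. y = x.
Substitute into the budget 3·x + 1.5·y = 54: 4.5·x = 54, so x* = 12 and y* = 12.

x* = 12, y* = 12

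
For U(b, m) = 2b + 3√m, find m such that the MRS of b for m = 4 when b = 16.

m = 9

MU_b = 2, MU_m = 3/(2√m).
MRS = 2 ÷ (3/(2√m)).
MRS depends only on m: (4/3)·√m = 4 ⇒ √m = 4/(4/3) = 3 ⇒ m = 9.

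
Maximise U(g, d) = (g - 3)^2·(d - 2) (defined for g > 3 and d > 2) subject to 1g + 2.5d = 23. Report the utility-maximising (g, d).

g* = 13, d* = 4

MU_g = 2·(g−3)·(d−2), MU_d = (g−3)^2.
MRS = (2/1)·(d−2)/(g−3).
Tangency: set MRS = p_g/p_d = 1/2.5 = 0.4.
So (2/1)·(d − 2)/(g − 3) = 0.4, i.e. (d − 2) = 0.2·(g − 3).
Rewrite the budget in excess-of-subsistence terms: 1·(g − 3) + 2.5·(d − 2) = 23 − 1·3 − 2.5·2 = 15.
Substituting, 1.5·(g − 3) = 15, so g − 3 = 10 and g* = 13.
Then d − 2 = 0.2·10 = 2, so d* = 4.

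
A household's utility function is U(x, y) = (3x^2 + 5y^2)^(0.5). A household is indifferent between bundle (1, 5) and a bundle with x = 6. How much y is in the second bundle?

U depends on (x, y) only through S = 3x^2 + 5y^2, so equal utility means equal S. At (1, 5): S = 128.
With x = 6: 3·6^2 = 108, so 5y^2 = 128 − 108 = 20, i.e. y^2 = 4.
Hence y = √4 = 2.
Check: U(6, 2) = 11.3137.

y = 2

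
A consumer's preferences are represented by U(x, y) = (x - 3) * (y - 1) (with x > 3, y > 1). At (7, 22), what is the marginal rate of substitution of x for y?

MRS = 5.25

MU_x = (y−1), MU_y = (x−3).
MRS = (y−1)/(x−3).
At (7, 22): MRS = 5.25.
So at (7, 22) the consumer would give up 5.25 units of y for one more unit of x.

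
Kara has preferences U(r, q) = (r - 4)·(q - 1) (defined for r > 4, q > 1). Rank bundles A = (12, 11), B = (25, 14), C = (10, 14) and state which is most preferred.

Evaluate utility at each bundle:
U(A) = 80.
U(B) = 273.
U(C) = 78.
Highest utility is B, so B ≻ A ≻ C.

Bundle B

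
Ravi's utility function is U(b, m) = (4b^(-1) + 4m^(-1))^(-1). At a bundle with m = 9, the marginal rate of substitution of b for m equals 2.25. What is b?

For CES with ρ = -1, MRS = (m/b)^2.
Setting (9/b)^2 = 2.25 gives 9/b = 1.5 and b = 6.

b = 6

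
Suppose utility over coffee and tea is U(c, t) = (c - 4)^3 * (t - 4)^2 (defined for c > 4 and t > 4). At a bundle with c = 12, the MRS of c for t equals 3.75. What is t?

MU_c = 3·(c−4)^2·(t−4)^2, MU_t = 2·(c−4)^3·(t−4).
MRS = (3/2)·(t−4)/(c−4).
Substitute c = 12: MRS = (t − 4)/(16/3). Setting this equal to 3.75 gives t − 4 = 3.75·(16/3) = 20, so t = 24.

t = 24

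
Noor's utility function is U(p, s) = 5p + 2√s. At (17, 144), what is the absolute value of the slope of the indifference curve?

MRS = 60

MU_p = 5, MU_s = 2/(2√s).
MRS = 5 ÷ (2/(2√s)).
At (17, 144): MRS = 60.
The indifference curve has slope −60 at this bundle.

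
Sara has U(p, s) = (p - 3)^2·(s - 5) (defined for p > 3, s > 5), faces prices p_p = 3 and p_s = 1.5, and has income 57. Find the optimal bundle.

MU_p = 2·(p−3)·(s−5), MU_s = (p−3)^2.
MRS = (2/1)·(s−5)/(p−3).
Tangency: set MRS = p_p/p_s = 3/1.5 = 2.
So (2/1)·(s − 5)/(p − 3) = 2, i.e. (s − 5) = (p − 3).
Rewrite the budget in excess-of-subsistence terms: 3·(p − 3) + 1.5·(s − 5) = 57 − 3·3 − 1.5·5 = 40.5.
Substituting, 4.5·(p − 3) = 40.5, so p − 3 = 9 and p* = 12.
Then s − 5 = 9, so s* = 14.

p* = 12, s* = 14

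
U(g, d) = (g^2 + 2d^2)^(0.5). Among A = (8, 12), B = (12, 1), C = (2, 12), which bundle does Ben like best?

Evaluate utility at each bundle:
U(A) = 18.762.
U(B) = 12.083.
U(C) = 17.088.
Highest utility is A, so A ≻ C ≻ B.

Bundle A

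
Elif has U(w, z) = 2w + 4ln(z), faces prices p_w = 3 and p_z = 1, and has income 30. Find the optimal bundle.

MU_w = 2, MU_z = 4/z.
MRS = 2 ÷ (4/z).
Tangency: set MRS = p_w/p_z = 3/1 = 3.
MRS depends only on z: 0.5·z = 3 ⇒ z* = 3/0.5 = 6.
From the budget, 3·w = 30 − 1·6 = 24, so w* = 8.

w* = 8, z* = 6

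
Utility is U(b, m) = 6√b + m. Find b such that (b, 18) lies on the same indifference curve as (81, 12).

U(81, 12) = 66.
Set U(b, 18) = 66 and solve.
With m = 18: 6√b = 66 − 18 = 48, so √b = 8 and b = 64.
Check: U(64, 18) = 66.

b = 64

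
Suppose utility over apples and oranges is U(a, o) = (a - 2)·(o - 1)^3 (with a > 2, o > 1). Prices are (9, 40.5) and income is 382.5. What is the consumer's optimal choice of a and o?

a* = 11, o* = 7

MU_a = (o−1)^3, MU_o = 3·(a−2)·(o−1)^2.
MRS = (1/3)·(o−1)/(a−2).
Tangency: set MRS = p_a/p_o = 9/40.5 = 2/9.
So (1/3)·(o − 1)/(a − 2) = 2/9, i.e. (o − 1) = (2/3)·(a − 2).
Rewrite the budget in excess-of-subsistence terms: 9·(a − 2) + 40.5·(o − 1) = 382.5 − 9·2 − 40.5·1 = 324.
Substituting, 36·(a − 2) = 324, so a − 2 = 9 and a* = 11.
Then o − 1 = (2/3)·9 = 6, so o* = 7.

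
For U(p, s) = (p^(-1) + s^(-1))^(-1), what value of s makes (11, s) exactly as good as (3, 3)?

U depends on (p, s) only through S = p^(-1) + s^(-1), so equal utility means equal S. At (3, 3): S = 2/3.
With p = 11: 11^(-1) = 1/11, so s^(-1) = 2/3 − 1/11 = 19/33.
Hence s = 1/(19/33) = 33/19.
Check: U(11, 33/19) = 1.5.

s = 33/19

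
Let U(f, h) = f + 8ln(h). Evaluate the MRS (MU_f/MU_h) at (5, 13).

MU_f = 1, MU_h = 8/h.
MRS = 1 ÷ (8/h).
At (5, 13): MRS = 1.625.
So at (5, 13) the consumer would give up 1.625 units of h for one more unit of f.

MRS = 1.625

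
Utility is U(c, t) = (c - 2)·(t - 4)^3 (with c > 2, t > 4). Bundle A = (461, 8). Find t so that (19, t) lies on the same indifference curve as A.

U(461, 8) = 29376.
Set U(19, t) = 29376 and solve.
With c = 19: (19 − 2) = 17, so (t − 4)^3 = 29376/17 = 1728.
Taking the cube root (with t > 4): t − 4 = 12, so t = 16.
Check: U(19, 16) = 29376.

t = 16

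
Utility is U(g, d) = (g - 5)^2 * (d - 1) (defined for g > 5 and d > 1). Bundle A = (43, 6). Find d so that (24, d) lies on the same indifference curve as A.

U(43, 6) = 7220.
Set U(24, d) = 7220 and solve.
With g = 24: (24 − 5)^2 = 361, so (d − 1) = 7220/361 = 20.
So d = 1 + 20 = 21.
Check: U(24, 21) = 7220.

d = 21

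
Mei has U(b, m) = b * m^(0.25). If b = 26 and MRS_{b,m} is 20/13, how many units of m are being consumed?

MU_b = m^(0.25) and MU_m = 0.25·b·m^(-0.75).
MRS = MU_b/MU_m = (4)·m/b.
Substitute b = 26: MRS = m/6.5. Setting m/6.5 = 20/13 gives m = (20/13)·6.5 = 10.

m = 10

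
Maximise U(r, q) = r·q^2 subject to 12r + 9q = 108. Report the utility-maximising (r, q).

MU_r = q^2 and MU_q = 2·r·q.
MRS = MU_r/MU_q = (1/2)·q/r.
Tangency: set MRS = p_r/p_q = 12/9 = 4/3.
So (1/2)·q/r = 4/3, i.e. q = (8/3)·r.
Substitute into the budget 12·r + 9·q = 108: 36·r = 108, so r* = 3.
Then q* = (8/3)·3 = 8.

r* = 3, q* = 8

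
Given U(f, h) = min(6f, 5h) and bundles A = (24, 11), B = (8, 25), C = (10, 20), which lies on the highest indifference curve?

Evaluate utility at each bundle:
U(A) = 55.
U(B) = 48.
U(C) = 60.
Highest utility is C, so C ≻ A ≻ B.

Bundle C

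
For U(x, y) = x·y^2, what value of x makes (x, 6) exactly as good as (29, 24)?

U(29, 24) = 16704.
Set U(x, 6) = 16704 and solve.
With y = 6: 6^2 = 36, so x = 16704/36 = 464.
Check: U(464, 6) = 16704.

x = 464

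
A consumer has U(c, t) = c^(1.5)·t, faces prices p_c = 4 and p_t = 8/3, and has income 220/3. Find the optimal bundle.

MU_c = 1.5·√c·t and MU_t = c^(1.5).
MRS = MU_c/MU_t = (1.5)·t/c.
Tangency: set MRS = p_c/p_t = 4/(8/3) = 1.5.
So (1.5)·t/c = 1.5, i.e. t = c.
Substitute into the budget 4·c + (8/3)·t = 220/3: (20/3)·c = 220/3, so c* = 11.
Then t* = 11.

c* = 11, t* = 11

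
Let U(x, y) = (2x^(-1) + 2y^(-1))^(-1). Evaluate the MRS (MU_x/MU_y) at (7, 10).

MRS = 100/49

For CES with ρ = -1, MRS = (y/x)^2.
At (7, 10): MRS = 100/49.
So at (7, 10) the consumer would give up 100/49 units of y for one more unit of x.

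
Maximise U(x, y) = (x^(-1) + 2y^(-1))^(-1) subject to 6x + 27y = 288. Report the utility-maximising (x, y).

For CES with ρ = -1, MRS = (1/2)·(y/x)^2.
Tangency: set MRS = p_x/p_y = 6/27 = 2/9.
So (y/x)^2 = 4/9; taking the square root, y/x = 2/3, i.e. y = (2/3)·x.
Substitute into the budget 6·x + 27·y = 288: 24·x = 288, so x* = 12 and y* = (2/3)·12 = 8.

x* = 12, y* = 8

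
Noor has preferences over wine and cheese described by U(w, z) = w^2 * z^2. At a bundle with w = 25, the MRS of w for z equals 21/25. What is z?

MU_w = 2·w·z^2 and MU_z = 2·w^2·z.
MRS = MU_w/MU_z = z/w.
Substitute w = 25: MRS = z/25. Setting z/25 = 21/25 gives z = (21/25)·25 = 21.

z = 21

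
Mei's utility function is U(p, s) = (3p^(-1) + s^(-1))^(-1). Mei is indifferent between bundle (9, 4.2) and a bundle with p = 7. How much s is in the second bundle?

s = 7

U depends on (p, s) only through S = 3p^(-1) + s^(-1), so equal utility means equal S. At (9, 4.2): S = 4/7.
With p = 7: 3·7^(-1) = 3/7, so s^(-1) = 4/7 − 3/7 = 1/7.
Hence s = 1/(1/7) = 7.
Check: U(7, 7) = 1.75.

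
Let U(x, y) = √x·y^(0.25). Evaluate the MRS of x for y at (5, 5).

MU_x = 0.5·x^(-0.5)·y^(0.25) and MU_y = 0.25·√x·y^(-0.75).
MRS = MU_x/MU_y = (2)·y/x.
At (5, 5): MRS = 2.
The indifference curve has slope −2 at this bundle.

MRS = 2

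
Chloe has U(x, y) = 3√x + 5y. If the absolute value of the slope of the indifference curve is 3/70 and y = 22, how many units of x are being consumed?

x = 49

MU_x = 3/(2√x), MU_y = 5.
MRS = 3/(2√x) ÷ 5.
MRS depends only on x: 0.3/√x = 3/70 ⇒ √x = 0.3/(3/70) = 7 ⇒ x = 49.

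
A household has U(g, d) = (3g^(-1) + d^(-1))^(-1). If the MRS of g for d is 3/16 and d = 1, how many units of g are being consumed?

g = 4

For CES with ρ = -1, MRS = (3/1)·(d/g)^2.
Setting (3/1)·(1/g)^2 = 3/16 gives (1/g)^2 = 1/16, so 1/g = 0.25 and g = 4.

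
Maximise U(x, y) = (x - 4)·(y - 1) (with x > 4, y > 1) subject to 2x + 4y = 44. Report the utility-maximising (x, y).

MU_x = (y−1), MU_y = (x−4).
MRS = (y−1)/(x−4).
Tangency: set MRS = p_x/p_y = 2/4 = 0.5.
So (y − 1)/(x − 4) = 0.5, i.e. (y − 1) = 0.5·(x − 4).
Rewrite the budget in excess-of-subsistence terms: 2·(x − 4) + 4·(y − 1) = 44 − 2·4 − 4·1 = 32.
Substituting, 4·(x − 4) = 32, so x − 4 = 8 and x* = 12.
Then y − 1 = 0.5·8 = 4, so y* = 5.

x* = 12, y* = 5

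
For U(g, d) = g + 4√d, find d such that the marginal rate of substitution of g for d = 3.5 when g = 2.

d = 49

MU_g = 1, MU_d = 4/(2√d).
MRS = 1 ÷ (4/(2√d)).
MRS depends only on d: 0.5·√d = 3.5 ⇒ √d = 3.5/0.5 = 7 ⇒ d = 49.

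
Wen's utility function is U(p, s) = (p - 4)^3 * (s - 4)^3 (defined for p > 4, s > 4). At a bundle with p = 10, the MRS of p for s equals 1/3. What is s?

MU_p = 3·(p−4)^2·(s−4)^3, MU_s = 3·(p−4)^3·(s−4)^2.
MRS = (s−4)/(p−4).
Substitute p = 10: MRS = (s − 4)/6. Setting this equal to 1/3 gives s − 4 = (1/3)·6 = 2, so s = 6.

s = 6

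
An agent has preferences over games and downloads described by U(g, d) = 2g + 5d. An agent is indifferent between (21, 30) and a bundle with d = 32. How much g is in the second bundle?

g = 16

U(21, 30) = 192.
Set U(g, 32) = 192 and solve.
2g + 5·32 = 192 ⇒ 2g = 32 ⇒ g = 16.
Check: U(16, 32) = 192.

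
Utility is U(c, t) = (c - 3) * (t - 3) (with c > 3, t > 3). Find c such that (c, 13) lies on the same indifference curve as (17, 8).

U(17, 8) = 70.
Set U(c, 13) = 70 and solve.
With t = 13: (13 − 3) = 10, so (c − 3) = 70/10 = 7.
So c = 3 + 7 = 10.
Check: U(10, 13) = 70.

c = 10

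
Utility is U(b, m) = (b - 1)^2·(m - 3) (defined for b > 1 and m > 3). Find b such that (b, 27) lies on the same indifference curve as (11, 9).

b = 6

U(11, 9) = 600.
Set U(b, 27) = 600 and solve.
With m = 27: (27 − 3) = 24, so (b − 1)^2 = 600/24 = 25.
Taking the square root (with b > 1): b − 1 = 5, so b = 6.
Check: U(6, 27) = 600.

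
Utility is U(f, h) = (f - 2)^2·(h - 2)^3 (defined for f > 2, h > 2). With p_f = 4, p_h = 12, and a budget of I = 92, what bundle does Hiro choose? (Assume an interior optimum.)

f* = 8, h* = 5

MU_f = 2·(f−2)·(h−2)^3, MU_h = 3·(f−2)^2·(h−2)^2.
MRS = (2/3)·(h−2)/(f−2).
Tangency: set MRS = p_f/p_h = 4/12 = 1/3.
So (2/3)·(h − 2)/(f − 2) = 1/3, i.e. (h − 2) = 0.5·(f − 2).
Rewrite the budget in excess-of-subsistence terms: 4·(f − 2) + 12·(h − 2) = 92 − 4·2 − 12·2 = 60.
Substituting, 10·(f − 2) = 60, so f − 2 = 6 and f* = 8.
Then h − 2 = 0.5·6 = 3, so h* = 5.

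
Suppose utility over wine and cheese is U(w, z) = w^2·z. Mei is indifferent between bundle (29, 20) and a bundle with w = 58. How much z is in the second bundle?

z = 5

U(29, 20) = 16820.
Set U(58, z) = 16820 and solve.
With w = 58: 58^2 = 3364, so z = 16820/3364 = 5.
Check: U(58, 5) = 16820.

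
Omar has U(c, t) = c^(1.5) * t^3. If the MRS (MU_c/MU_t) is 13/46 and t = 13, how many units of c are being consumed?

c = 23

MU_c = 1.5·√c·t^3 and MU_t = 3·c^(1.5)·t^2.
MRS = MU_c/MU_t = (0.5)·t/c.
Substitute t = 13: MRS = 6.5/c. Setting 6.5/c = 13/46 gives c = 6.5/(13/46) = 23.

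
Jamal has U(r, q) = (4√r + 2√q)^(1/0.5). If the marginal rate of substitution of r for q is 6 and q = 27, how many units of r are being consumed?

r = 3

For CES with ρ = 0.5, MRS = (4/2)·√(q/r).
Setting (4/2)·√(27/r) = 6 gives √(27/r) = 3, so 27/r = 9 and r = 3.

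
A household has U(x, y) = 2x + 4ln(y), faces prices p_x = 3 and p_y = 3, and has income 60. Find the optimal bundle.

MU_x = 2, MU_y = 4/y.
MRS = 2 ÷ (4/y).
Tangency: set MRS = p_x/p_y = 3/3 = 1.
MRS depends only on y: 0.5·y = 1 ⇒ y* = 1/0.5 = 2.
From the budget, 3·x = 60 − 3·2 = 54, so x* = 18.

x* = 18, y* = 2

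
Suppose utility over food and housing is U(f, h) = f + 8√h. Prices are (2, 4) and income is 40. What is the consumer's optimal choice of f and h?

MU_f = 1, MU_h = 8/(2√h).
MRS = 1 ÷ (8/(2√h)).
Tangency: set MRS = p_f/p_h = 2/4 = 0.5.
MRS depends only on h: 0.25·√h = 0.5 ⇒ √h = 0.5/0.25 = 2 ⇒ h* = 4.
From the budget, 2·f = 40 − 4·4 = 24, so f* = 12.

f* = 12, h* = 4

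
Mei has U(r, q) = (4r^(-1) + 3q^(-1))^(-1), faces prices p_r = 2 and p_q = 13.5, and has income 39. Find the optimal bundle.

r* = 6, q* = 2

For CES with ρ = -1, MRS = (4/3)·(q/r)^2.
Tangency: set MRS = p_r/p_q = 2/13.5 = 4/27.
So (q/r)^2 = 1/9; taking the square root, q/r = 1/3, i.e. q = (1/3)·r.
Substitute into the budget 2·r + 13.5·q = 39: 6.5·r = 39, so r* = 6 and q* = (1/3)·6 = 2.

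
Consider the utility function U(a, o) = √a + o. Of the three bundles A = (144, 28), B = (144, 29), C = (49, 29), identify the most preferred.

Evaluate utility at each bundle:
U(A) = 40.000.
U(B) = 41.000.
U(C) = 36.000.
Highest utility is B, so B ≻ A ≻ C.

Bundle B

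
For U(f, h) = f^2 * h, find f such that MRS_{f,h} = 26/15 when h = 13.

f = 15

MU_f = 2·f·h and MU_h = f^2.
MRS = MU_f/MU_h = (2/1)·h/f.
Substitute h = 13: MRS = 26/f. Setting 26/f = 26/15 gives f = 26/(26/15) = 15.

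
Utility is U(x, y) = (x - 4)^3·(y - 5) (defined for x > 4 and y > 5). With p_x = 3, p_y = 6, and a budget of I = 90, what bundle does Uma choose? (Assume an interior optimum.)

MU_x = 3·(x−4)^2·(y−5), MU_y = (x−4)^3.
MRS = (3/1)·(y−5)/(x−4).
Tangency: set MRS = p_x/p_y = 3/6 = 0.5.
So (3/1)·(y − 5)/(x − 4) = 0.5, i.e. (y − 5) = (1/6)·(x − 4).
Rewrite the budget in excess-of-subsistence terms: 3·(x − 4) + 6·(y − 5) = 90 − 3·4 − 6·5 = 48.
Substituting, 4·(x − 4) = 48, so x − 4 = 12 and x* = 16.
Then y − 5 = (1/6)·12 = 2, so y* = 7.

x* = 16, y* = 7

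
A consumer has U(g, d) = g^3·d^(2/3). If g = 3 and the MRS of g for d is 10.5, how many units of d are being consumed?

MU_g = 3·g^2·d^(2/3) and MU_d = 2/3·g^3·d^(-1/3).
MRS = MU_g/MU_d = (4.5)·d/g.
Substitute g = 3: MRS = d/(2/3). Setting d/(2/3) = 10.5 gives d = 10.5·(2/3) = 7.

d = 7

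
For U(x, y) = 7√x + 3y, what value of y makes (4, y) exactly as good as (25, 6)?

U(25, 6) = 53.
Set U(4, y) = 53 and solve.
With x = 4: √4 = 2, so 3y = 53 − 7·2 = 39 and y = 13.
Check: U(4, 13) = 53.

y = 13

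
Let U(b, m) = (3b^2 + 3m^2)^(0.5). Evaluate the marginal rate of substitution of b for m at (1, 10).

For CES with ρ = 2, MRS = (m/b)^(-1).
At (1, 10): MRS = 0.1.
That is, one extra unit of b is worth 0.1 units of m at the margin.

MRS = 0.1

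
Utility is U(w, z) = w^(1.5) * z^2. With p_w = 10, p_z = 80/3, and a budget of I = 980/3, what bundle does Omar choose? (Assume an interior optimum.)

MU_w = 1.5·√w·z^2 and MU_z = 2·w^(1.5)·z.
MRS = MU_w/MU_z = (0.75)·z/w.
Tangency: set MRS = p_w/p_z = 10/(80/3) = 0.375.
So (0.75)·z/w = 0.375, i.e. z = 0.5·w.
Substitute into the budget 10·w + (80/3)·z = 980/3: (70/3)·w = 980/3, so w* = 14.
Then z* = 0.5·14 = 7.

w* = 14, z* = 7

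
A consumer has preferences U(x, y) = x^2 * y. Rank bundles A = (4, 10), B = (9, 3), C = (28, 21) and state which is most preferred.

Evaluate utility at each bundle:
U(A) = 160.
U(B) = 243.
U(C) = 16464.
Highest utility is C, so C ≻ B ≻ A.

Bundle C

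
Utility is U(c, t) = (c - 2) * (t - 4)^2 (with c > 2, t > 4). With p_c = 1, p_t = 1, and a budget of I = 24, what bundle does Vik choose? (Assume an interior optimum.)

c* = 8, t* = 16

MU_c = (t−4)^2, MU_t = 2·(c−2)·(t−4).
MRS = (1/2)·(t−4)/(c−2).
Tangency: set MRS = p_c/p_t = 1/1 = 1.
So (1/2)·(t − 4)/(c − 2) = 1, i.e. (t − 4) = 2·(c − 2).
Rewrite the budget in excess-of-subsistence terms: 1·(c − 2) + 1·(t − 4) = 24 − 1·2 − 1·4 = 18.
Substituting, 3·(c − 2) = 18, so c − 2 = 6 and c* = 8.
Then t − 4 = 2·6 = 12, so t* = 16.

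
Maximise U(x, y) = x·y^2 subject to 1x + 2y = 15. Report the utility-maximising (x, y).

x* = 5, y* = 5

MU_x = y^2 and MU_y = 2·x·y.
MRS = MU_x/MU_y = (1/2)·y/x.
Tangency: set MRS = p_x/p_y = 1/2 = 0.5.
So (1/2)·y/x = 0.5, i.e. y = x.
Substitute into the budget 1·x + 2·y = 15: 3·x = 15, so x* = 5.
Then y* = 5.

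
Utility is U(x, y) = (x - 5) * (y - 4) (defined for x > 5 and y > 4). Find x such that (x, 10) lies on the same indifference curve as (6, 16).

U(6, 16) = 12.
Set U(x, 10) = 12 and solve.
With y = 10: (10 − 4) = 6, so (x − 5) = 12/6 = 2.
So x = 5 + 2 = 7.
Check: U(7, 10) = 12.

x = 7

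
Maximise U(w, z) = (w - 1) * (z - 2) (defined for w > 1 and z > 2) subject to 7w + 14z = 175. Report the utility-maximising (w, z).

MU_w = (z−2), MU_z = (w−1).
MRS = (z−2)/(w−1).
Tangency: set MRS = p_w/p_z = 7/14 = 0.5.
So (z − 2)/(w − 1) = 0.5, i.e. (z − 2) = 0.5·(w − 1).
Rewrite the budget in excess-of-subsistence terms: 7·(w − 1) + 14·(z − 2) = 175 − 7·1 − 14·2 = 140.
Substituting, 14·(w − 1) = 140, so w − 1 = 10 and w* = 11.
Then z − 2 = 0.5·10 = 5, so z* = 7.

w* = 11, z* = 7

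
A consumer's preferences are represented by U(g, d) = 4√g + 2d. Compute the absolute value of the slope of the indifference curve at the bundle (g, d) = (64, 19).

MRS = 0.125

MU_g = 4/(2√g), MU_d = 2.
MRS = 4/(2√g) ÷ 2.
At (64, 19): MRS = 0.125.
The indifference curve has slope −0.125 at this bundle.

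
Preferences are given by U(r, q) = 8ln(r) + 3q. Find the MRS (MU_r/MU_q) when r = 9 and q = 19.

MRS = 8/27

MU_r = 8/r, MU_q = 3.
MRS = 8/r ÷ 3.
At (9, 19): MRS = 8/27.
That is, one extra unit of r is worth 8/27 units of q at the margin.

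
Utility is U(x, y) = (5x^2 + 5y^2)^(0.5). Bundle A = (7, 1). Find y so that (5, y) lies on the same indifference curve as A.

U depends on (x, y) only through S = 5x^2 + 5y^2, so equal utility means equal S. At (7, 1): S = 250.
With x = 5: 5·5^2 = 125, so 5y^2 = 250 − 125 = 125, i.e. y^2 = 25.
Hence y = √25 = 5.
Check: U(5, 5) = 15.8114.

y = 5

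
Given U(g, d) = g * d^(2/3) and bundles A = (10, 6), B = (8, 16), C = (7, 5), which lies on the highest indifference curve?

Bundle B

Evaluate utility at each bundle:
U(A) = 33.019.
U(B) = 50.797.
U(C) = 20.468.
Highest utility is B, so B ≻ A ≻ C.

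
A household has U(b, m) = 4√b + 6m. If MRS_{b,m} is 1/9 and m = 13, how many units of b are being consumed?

MU_b = 4/(2√b), MU_m = 6.
MRS = 4/(2√b) ÷ 6.
MRS depends only on b: (1/3)/√b = 1/9 ⇒ √b = (1/3)/(1/9) = 3 ⇒ b = 9.

b = 9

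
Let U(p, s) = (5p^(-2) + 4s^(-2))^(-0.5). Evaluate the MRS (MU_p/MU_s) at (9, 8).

For CES with ρ = -2, MRS = (5/4)·(s/p)^3.
At (9, 8): MRS = 640/729.
The indifference curve has slope −640/729 at this bundle.

MRS = 640/729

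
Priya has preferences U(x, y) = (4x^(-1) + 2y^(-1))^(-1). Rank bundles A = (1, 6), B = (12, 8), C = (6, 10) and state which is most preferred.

Evaluate utility at each bundle:
U(A) = 0.231.
U(B) = 1.714.
U(C) = 1.154.
Highest utility is B, so B ≻ C ≻ A.

Bundle B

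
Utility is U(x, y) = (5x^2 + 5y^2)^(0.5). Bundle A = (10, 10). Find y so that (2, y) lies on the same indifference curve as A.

U depends on (x, y) only through S = 5x^2 + 5y^2, so equal utility means equal S. At (10, 10): S = 1000.
With x = 2: 5·2^2 = 20, so 5y^2 = 1000 − 20 = 980, i.e. y^2 = 196.
Hence y = √196 = 14.
Check: U(2, 14) = 31.6228.

y = 14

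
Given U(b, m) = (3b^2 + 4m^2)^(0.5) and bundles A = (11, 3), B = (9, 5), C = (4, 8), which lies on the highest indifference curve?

Bundle A

Evaluate utility at each bundle:
U(A) = 19.975.
U(B) = 18.520.
U(C) = 17.436.
Highest utility is A, so A ≻ B ≻ C.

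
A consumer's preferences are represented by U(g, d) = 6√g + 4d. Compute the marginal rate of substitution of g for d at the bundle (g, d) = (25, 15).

MRS = 0.15

MU_g = 6/(2√g), MU_d = 4.
MRS = 6/(2√g) ÷ 4.
At (25, 15): MRS = 0.15.
So at (25, 15) the consumer would give up 0.15 units of d for one more unit of g.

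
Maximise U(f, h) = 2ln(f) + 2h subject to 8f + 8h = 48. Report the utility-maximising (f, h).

f* = 1, h* = 5

MU_f = 2/f, MU_h = 2.
MRS = 2/f ÷ 2.
Tangency: set MRS = p_f/p_h = 8/8 = 1.
MRS depends only on f: 1/f = 1 ⇒ f* = 1/1 = 1.
From the budget, 8·h = 48 − 8·1 = 40, so h* = 5.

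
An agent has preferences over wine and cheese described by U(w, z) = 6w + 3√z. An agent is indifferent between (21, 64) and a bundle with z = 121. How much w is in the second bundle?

w = 19.5

U(21, 64) = 150.
Set U(w, 121) = 150 and solve.
With z = 121: √121 = 11, so 6w = 150 − 3·11 = 117 and w = 19.5.
Check: U(19.5, 121) = 150.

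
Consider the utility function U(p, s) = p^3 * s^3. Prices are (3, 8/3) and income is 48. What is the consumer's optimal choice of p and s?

MU_p = 3·p^2·s^3 and MU_s = 3·p^3·s^2.
MRS = MU_p/MU_s = s/p.
Tangency: set MRS = p_p/p_s = 3/(8/3) = 1.125.
So s/p = 1.125, i.e. s = 1.125·p.
Substitute into the budget 3·p + (8/3)·s = 48: 6·p = 48, so p* = 8.
Then s* = 1.125·8 = 9.

p* = 8, s* = 9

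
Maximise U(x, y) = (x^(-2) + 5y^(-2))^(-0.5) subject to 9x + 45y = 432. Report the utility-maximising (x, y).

For CES with ρ = -2, MRS = (1/5)·(y/x)^3.
Tangency: set MRS = p_x/p_y = 9/45 = 0.2.
So (y/x)^3 = 1; taking the cube root, y/x = 1, i.e. y = x.
Substitute into the budget 9·x + 45·y = 432: 54·x = 432, so x* = 8 and y* = 8.

x* = 8, y* = 8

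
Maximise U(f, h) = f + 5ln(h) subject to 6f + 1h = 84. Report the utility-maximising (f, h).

MU_f = 1, MU_h = 5/h.
MRS = 1 ÷ (5/h).
Tangency: set MRS = p_f/p_h = 6/1 = 6.
MRS depends only on h: 0.2·h = 6 ⇒ h* = 6/0.2 = 30.
From the budget, 6·f = 84 − 1·30 = 54, so f* = 9.

f* = 9, h* = 30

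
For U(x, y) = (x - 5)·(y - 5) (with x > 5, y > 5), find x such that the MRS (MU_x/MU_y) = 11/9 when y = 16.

MU_x = (y−5), MU_y = (x−5).
MRS = (y−5)/(x−5).
Substitute y = 16: MRS = 11/(x − 5). Setting this equal to 11/9 gives x − 5 = 11/(11/9) = 9, so x = 14.

x = 14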